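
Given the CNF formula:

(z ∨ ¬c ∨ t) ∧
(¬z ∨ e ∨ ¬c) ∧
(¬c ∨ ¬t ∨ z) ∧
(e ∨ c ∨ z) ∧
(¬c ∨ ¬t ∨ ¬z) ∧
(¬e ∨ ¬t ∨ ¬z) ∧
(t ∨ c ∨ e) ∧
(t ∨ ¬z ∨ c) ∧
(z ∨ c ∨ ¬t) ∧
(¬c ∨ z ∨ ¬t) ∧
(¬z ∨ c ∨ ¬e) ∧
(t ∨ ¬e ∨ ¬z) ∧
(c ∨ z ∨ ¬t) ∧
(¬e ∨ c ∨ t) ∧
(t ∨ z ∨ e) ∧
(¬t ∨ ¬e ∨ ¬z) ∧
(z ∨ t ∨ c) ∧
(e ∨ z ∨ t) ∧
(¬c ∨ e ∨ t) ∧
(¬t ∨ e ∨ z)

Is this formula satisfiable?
Yes

Yes, the formula is satisfiable.

One satisfying assignment is: t=True, c=False, z=True, e=False

Verification: With this assignment, all 20 clauses evaluate to true.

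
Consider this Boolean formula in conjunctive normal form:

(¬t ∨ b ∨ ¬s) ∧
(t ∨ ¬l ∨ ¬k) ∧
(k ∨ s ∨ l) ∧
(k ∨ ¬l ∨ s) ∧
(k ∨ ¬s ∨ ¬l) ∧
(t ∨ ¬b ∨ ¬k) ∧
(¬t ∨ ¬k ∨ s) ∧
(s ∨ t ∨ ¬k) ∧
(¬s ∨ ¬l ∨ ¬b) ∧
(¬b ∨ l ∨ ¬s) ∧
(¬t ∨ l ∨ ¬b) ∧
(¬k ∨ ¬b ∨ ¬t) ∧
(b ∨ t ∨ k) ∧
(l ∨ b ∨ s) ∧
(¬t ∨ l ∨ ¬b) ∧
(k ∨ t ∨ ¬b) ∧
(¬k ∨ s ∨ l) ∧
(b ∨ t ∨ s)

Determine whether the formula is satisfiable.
Yes

Yes, the formula is satisfiable.

One satisfying assignment is: k=True, b=False, s=True, t=False, l=False

Verification: With this assignment, all 18 clauses evaluate to true.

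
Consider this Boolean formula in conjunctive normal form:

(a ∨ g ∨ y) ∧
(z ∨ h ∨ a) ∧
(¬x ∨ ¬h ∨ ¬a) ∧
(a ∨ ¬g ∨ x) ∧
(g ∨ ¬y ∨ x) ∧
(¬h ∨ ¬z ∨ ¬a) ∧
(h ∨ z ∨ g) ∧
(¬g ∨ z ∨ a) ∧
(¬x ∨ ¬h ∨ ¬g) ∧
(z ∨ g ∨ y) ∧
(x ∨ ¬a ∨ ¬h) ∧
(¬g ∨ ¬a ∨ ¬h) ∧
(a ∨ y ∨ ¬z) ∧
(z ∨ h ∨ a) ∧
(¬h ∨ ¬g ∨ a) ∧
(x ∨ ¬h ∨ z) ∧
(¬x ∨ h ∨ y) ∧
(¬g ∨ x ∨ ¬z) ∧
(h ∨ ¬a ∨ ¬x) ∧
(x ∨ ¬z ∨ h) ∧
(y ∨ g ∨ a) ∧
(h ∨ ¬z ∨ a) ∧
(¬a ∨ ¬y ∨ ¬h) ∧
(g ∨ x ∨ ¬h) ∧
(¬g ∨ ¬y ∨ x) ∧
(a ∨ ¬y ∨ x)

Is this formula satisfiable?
Yes

Yes, the formula is satisfiable.

One satisfying assignment is: z=False, a=True, x=False, y=False, g=True, h=False

Verification: With this assignment, all 26 clauses evaluate to true.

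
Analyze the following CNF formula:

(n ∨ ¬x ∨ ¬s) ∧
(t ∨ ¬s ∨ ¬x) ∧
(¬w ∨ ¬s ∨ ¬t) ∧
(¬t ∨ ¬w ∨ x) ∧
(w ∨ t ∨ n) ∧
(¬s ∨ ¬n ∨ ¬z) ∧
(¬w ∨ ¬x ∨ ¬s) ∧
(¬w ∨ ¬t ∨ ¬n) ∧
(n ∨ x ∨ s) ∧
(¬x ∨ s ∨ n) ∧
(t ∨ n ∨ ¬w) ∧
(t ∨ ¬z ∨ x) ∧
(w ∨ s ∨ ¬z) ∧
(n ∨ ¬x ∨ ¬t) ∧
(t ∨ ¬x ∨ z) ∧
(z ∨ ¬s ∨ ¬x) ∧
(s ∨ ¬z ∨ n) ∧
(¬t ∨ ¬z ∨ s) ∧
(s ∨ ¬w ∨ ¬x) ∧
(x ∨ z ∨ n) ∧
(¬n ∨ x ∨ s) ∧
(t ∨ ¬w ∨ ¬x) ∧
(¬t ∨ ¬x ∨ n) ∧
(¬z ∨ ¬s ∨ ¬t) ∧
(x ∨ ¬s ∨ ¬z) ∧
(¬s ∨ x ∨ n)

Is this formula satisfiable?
Yes

Yes, the formula is satisfiable.

One satisfying assignment is: s=True, x=False, z=False, t=False, w=False, n=True

Verification: With this assignment, all 26 clauses evaluate to true.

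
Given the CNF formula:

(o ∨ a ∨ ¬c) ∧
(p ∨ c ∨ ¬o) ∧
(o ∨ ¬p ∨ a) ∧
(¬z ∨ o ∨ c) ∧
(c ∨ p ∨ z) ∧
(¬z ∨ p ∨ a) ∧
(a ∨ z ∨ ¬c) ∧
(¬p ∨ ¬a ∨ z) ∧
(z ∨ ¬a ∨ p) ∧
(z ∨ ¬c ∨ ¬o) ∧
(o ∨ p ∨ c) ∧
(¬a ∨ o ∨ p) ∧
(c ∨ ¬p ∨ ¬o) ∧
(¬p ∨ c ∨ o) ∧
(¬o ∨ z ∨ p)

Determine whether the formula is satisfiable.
Yes

Yes, the formula is satisfiable.

One satisfying assignment is: c=True, a=True, p=False, z=True, o=True

Verification: With this assignment, all 15 clauses evaluate to true.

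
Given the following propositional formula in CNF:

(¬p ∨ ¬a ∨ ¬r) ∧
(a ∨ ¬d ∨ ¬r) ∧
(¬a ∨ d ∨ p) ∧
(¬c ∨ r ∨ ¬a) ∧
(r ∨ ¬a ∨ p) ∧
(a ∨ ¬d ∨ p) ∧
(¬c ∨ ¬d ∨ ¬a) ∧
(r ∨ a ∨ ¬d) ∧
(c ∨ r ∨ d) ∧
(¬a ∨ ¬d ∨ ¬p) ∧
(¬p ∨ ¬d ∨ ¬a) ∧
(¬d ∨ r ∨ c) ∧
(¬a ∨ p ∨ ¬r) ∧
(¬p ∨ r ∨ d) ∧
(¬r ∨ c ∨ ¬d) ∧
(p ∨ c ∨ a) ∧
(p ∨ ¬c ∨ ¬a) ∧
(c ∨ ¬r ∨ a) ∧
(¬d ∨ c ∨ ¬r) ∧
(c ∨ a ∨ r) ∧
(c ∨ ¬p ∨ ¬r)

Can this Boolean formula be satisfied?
Yes

Yes, the formula is satisfiable.

One satisfying assignment is: r=False, p=False, d=False, c=True, a=False

Verification: With this assignment, all 21 clauses evaluate to true.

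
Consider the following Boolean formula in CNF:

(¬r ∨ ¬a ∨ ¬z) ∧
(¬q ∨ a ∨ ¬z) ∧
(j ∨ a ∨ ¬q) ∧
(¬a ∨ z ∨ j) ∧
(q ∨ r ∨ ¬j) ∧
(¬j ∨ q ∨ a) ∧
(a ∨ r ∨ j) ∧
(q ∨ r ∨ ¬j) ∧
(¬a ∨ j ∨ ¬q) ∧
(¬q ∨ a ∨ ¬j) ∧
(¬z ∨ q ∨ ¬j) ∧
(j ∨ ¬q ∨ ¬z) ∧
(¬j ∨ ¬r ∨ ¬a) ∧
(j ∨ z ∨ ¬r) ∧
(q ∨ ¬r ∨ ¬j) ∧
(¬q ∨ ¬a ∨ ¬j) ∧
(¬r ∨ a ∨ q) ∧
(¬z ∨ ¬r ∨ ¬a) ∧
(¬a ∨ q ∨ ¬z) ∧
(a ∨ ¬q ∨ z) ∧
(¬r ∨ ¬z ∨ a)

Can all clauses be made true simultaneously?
No

No, the formula is not satisfiable.

No assignment of truth values to the variables can make all 21 clauses true simultaneously.

The formula is UNSAT (unsatisfiable).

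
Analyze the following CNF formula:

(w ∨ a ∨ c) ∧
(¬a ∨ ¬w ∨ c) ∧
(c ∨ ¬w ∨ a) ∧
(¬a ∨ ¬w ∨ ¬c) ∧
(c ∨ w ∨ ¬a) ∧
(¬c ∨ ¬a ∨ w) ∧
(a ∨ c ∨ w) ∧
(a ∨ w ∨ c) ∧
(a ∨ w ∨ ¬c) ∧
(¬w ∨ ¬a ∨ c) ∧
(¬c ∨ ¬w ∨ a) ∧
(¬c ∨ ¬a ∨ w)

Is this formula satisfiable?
No

No, the formula is not satisfiable.

No assignment of truth values to the variables can make all 12 clauses true simultaneously.

The formula is UNSAT (unsatisfiable).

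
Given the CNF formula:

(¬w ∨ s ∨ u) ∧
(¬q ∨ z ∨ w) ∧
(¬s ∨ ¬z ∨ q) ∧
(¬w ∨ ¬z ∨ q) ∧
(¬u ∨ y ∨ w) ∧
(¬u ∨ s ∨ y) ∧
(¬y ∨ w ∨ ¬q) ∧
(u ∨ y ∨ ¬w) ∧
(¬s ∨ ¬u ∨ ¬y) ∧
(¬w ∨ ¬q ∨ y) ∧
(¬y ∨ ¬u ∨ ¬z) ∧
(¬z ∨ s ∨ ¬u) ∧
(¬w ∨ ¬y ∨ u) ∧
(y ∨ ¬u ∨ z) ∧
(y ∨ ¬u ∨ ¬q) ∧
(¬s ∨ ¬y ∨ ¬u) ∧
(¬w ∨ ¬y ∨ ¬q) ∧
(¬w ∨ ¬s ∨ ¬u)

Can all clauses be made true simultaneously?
Yes

Yes, the formula is satisfiable.

One satisfying assignment is: z=False, u=False, w=False, s=False, q=False, y=False

Verification: With this assignment, all 18 clauses evaluate to true.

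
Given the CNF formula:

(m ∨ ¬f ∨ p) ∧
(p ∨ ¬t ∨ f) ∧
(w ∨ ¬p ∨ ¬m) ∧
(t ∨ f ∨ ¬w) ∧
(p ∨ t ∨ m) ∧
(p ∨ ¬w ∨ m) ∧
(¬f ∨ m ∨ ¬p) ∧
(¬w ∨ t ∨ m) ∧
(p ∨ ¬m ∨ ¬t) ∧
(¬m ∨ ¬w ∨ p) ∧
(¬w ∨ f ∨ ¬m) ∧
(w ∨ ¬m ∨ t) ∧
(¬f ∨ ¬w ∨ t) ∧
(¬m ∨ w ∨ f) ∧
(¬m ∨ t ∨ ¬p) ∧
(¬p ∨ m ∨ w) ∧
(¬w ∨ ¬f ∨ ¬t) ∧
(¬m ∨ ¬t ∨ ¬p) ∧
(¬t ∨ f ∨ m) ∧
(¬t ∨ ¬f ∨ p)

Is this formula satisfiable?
No

No, the formula is not satisfiable.

No assignment of truth values to the variables can make all 20 clauses true simultaneously.

The formula is UNSAT (unsatisfiable).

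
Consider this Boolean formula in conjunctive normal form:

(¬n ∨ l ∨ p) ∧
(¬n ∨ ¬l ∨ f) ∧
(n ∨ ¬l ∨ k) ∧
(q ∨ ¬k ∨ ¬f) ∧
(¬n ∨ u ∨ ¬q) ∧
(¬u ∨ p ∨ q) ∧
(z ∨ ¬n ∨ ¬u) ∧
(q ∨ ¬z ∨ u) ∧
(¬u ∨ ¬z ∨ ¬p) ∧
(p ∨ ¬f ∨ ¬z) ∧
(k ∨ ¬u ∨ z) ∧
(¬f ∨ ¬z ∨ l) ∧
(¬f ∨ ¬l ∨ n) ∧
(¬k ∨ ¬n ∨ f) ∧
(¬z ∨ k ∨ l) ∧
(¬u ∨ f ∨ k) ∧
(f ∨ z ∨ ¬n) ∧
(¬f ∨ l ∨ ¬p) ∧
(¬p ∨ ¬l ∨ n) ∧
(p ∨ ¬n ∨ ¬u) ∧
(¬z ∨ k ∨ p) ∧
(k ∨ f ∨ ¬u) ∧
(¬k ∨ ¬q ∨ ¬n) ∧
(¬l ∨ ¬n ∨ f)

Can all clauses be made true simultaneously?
Yes

Yes, the formula is satisfiable.

One satisfying assignment is: f=False, u=False, l=False, p=False, k=False, n=False, q=False, z=False

Verification: With this assignment, all 24 clauses evaluate to true.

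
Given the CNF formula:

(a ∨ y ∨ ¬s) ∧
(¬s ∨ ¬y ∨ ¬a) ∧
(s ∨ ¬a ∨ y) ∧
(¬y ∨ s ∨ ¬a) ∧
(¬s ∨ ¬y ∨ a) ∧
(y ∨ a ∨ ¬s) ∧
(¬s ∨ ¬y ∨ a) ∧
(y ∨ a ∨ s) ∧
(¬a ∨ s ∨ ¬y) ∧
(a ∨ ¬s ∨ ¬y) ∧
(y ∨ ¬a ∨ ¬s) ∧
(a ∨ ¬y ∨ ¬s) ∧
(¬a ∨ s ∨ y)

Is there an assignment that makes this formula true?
Yes

Yes, the formula is satisfiable.

One satisfying assignment is: a=False, s=False, y=True

Verification: With this assignment, all 13 clauses evaluate to true.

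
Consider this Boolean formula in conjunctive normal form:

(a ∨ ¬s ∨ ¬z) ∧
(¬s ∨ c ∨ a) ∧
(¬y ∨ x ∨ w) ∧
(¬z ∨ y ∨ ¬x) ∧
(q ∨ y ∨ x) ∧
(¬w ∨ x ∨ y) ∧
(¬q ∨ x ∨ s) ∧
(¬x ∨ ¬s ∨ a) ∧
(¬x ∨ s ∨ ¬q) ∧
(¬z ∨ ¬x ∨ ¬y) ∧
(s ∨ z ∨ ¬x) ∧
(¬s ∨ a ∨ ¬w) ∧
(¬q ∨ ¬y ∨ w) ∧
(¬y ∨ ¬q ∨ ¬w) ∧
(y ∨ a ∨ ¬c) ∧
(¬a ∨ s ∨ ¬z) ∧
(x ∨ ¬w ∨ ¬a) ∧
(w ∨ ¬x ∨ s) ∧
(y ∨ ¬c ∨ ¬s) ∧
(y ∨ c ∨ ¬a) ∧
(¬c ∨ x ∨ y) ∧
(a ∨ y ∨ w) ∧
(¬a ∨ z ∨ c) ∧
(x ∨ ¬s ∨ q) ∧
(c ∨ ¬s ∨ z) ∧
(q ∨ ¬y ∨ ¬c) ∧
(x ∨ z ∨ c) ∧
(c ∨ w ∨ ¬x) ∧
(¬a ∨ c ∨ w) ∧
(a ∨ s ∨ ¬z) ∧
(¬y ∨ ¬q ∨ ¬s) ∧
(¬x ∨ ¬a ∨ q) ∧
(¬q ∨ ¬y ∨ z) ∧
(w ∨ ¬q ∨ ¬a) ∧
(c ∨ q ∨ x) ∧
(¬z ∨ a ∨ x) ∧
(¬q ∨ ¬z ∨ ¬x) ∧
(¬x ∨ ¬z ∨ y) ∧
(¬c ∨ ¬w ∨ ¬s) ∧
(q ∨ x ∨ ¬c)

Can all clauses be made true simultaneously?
No

No, the formula is not satisfiable.

No assignment of truth values to the variables can make all 40 clauses true simultaneously.

The formula is UNSAT (unsatisfiable).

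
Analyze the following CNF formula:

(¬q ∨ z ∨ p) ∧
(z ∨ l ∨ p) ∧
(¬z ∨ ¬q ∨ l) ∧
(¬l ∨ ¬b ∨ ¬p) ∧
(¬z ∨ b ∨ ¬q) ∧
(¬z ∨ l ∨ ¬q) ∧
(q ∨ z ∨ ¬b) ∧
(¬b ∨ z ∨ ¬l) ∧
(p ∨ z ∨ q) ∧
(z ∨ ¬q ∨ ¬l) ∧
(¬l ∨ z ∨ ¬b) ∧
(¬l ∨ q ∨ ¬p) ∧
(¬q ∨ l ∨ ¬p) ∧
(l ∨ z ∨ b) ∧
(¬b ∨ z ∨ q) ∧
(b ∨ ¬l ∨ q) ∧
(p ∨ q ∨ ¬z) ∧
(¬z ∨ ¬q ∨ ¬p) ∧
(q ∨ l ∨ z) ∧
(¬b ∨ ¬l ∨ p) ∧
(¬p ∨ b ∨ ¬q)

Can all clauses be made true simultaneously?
Yes

Yes, the formula is satisfiable.

One satisfying assignment is: z=True, b=False, p=True, l=False, q=False

Verification: With this assignment, all 21 clauses evaluate to true.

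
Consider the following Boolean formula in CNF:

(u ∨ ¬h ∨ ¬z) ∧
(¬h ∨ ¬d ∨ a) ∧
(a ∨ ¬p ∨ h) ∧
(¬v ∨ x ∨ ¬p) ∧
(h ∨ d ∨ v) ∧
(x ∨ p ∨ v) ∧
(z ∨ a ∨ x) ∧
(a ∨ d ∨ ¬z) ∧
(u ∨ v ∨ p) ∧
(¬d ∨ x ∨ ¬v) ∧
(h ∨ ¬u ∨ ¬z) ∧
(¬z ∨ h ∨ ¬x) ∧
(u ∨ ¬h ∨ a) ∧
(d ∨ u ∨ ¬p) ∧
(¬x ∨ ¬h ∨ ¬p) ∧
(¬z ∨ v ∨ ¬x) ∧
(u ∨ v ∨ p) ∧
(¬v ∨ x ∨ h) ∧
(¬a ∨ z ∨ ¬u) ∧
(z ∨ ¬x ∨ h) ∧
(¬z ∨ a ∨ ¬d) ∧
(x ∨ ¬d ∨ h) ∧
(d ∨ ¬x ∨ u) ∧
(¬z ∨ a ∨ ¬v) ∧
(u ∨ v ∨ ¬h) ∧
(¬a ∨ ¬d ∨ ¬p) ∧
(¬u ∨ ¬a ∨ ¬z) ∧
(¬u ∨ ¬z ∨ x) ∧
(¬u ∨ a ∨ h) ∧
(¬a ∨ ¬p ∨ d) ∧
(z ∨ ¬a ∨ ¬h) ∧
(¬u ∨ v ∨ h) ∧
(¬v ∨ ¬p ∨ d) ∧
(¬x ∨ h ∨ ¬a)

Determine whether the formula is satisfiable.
Yes

Yes, the formula is satisfiable.

One satisfying assignment is: x=True, u=True, d=False, h=True, a=False, z=False, p=False, v=False

Verification: With this assignment, all 34 clauses evaluate to true.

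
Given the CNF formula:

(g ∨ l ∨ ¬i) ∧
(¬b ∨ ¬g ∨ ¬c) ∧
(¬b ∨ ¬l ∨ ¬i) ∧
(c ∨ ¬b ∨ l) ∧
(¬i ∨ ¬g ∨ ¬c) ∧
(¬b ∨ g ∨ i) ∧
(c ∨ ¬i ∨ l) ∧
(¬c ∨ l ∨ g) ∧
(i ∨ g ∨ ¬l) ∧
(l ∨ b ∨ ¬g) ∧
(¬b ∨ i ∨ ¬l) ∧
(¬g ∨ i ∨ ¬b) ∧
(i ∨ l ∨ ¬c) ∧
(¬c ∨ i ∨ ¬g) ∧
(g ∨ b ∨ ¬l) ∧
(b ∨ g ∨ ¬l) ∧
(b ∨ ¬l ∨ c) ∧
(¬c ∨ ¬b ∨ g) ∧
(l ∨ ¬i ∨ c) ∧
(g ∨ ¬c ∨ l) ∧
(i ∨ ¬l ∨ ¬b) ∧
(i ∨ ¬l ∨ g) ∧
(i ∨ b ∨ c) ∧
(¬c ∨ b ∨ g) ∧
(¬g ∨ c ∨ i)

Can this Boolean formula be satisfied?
No

No, the formula is not satisfiable.

No assignment of truth values to the variables can make all 25 clauses true simultaneously.

The formula is UNSAT (unsatisfiable).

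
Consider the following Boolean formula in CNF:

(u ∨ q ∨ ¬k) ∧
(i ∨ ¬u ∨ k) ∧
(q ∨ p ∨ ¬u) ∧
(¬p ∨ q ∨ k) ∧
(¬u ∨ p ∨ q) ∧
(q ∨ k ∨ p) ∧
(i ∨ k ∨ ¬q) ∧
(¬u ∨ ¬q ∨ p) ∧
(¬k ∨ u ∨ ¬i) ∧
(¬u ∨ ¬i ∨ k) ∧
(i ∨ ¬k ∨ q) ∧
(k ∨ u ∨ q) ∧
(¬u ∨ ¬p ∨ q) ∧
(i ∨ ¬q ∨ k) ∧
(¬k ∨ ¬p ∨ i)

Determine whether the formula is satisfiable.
Yes

Yes, the formula is satisfiable.

One satisfying assignment is: u=False, p=False, q=True, i=False, k=True

Verification: With this assignment, all 15 clauses evaluate to true.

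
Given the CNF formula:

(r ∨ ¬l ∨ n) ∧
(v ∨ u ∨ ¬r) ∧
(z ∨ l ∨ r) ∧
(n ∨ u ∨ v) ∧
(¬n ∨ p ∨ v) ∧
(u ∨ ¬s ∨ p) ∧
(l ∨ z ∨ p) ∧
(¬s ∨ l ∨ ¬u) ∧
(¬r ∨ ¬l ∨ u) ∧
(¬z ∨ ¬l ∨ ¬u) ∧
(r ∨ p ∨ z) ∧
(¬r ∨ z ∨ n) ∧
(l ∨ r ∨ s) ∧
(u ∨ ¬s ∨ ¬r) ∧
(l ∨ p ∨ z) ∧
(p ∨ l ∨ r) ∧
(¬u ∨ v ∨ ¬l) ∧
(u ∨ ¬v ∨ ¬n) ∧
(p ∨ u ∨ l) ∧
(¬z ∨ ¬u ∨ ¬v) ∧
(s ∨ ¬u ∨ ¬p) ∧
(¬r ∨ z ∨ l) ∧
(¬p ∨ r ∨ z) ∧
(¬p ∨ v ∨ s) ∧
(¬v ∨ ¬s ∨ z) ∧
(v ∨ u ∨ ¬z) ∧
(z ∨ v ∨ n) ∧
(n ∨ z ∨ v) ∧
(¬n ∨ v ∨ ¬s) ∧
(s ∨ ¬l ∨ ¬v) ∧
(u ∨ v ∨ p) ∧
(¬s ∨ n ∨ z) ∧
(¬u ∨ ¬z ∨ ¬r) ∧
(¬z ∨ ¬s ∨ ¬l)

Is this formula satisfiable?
Yes

Yes, the formula is satisfiable.

One satisfying assignment is: r=True, l=False, s=False, z=True, v=True, n=False, u=False, p=True

Verification: With this assignment, all 34 clauses evaluate to true.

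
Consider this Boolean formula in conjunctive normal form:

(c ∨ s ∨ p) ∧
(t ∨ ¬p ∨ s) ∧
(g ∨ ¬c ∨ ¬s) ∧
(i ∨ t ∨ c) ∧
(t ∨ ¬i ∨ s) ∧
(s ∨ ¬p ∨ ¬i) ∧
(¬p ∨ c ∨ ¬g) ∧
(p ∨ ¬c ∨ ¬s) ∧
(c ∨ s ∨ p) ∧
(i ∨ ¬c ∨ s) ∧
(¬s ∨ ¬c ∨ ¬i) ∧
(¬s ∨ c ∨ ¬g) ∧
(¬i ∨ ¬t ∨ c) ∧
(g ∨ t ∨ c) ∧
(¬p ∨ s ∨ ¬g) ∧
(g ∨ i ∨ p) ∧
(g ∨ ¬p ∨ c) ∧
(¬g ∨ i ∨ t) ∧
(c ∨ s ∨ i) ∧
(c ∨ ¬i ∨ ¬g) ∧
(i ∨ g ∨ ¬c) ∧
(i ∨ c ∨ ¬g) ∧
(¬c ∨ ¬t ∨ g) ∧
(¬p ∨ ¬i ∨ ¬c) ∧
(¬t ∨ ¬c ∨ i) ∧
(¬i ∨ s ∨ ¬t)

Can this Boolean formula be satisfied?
No

No, the formula is not satisfiable.

No assignment of truth values to the variables can make all 26 clauses true simultaneously.

The formula is UNSAT (unsatisfiable).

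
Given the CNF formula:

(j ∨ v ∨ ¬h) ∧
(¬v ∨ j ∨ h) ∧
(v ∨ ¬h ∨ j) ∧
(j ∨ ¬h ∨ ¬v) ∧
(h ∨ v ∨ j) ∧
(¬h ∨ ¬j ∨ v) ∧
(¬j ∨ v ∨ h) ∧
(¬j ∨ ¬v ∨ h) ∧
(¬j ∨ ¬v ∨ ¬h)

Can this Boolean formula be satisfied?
No

No, the formula is not satisfiable.

No assignment of truth values to the variables can make all 9 clauses true simultaneously.

The formula is UNSAT (unsatisfiable).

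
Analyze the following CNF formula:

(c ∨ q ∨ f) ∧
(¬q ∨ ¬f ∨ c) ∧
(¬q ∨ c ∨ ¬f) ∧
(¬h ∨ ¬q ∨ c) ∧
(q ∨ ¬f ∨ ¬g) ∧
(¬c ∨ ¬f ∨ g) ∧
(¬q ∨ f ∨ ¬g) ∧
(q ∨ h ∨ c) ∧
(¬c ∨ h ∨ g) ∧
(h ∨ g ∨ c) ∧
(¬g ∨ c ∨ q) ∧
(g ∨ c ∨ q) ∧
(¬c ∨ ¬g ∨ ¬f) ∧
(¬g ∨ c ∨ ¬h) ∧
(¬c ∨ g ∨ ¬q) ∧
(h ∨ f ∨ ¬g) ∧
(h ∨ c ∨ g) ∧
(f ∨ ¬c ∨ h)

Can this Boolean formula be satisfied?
Yes

Yes, the formula is satisfiable.

One satisfying assignment is: g=False, q=False, f=False, c=True, h=True

Verification: With this assignment, all 18 clauses evaluate to true.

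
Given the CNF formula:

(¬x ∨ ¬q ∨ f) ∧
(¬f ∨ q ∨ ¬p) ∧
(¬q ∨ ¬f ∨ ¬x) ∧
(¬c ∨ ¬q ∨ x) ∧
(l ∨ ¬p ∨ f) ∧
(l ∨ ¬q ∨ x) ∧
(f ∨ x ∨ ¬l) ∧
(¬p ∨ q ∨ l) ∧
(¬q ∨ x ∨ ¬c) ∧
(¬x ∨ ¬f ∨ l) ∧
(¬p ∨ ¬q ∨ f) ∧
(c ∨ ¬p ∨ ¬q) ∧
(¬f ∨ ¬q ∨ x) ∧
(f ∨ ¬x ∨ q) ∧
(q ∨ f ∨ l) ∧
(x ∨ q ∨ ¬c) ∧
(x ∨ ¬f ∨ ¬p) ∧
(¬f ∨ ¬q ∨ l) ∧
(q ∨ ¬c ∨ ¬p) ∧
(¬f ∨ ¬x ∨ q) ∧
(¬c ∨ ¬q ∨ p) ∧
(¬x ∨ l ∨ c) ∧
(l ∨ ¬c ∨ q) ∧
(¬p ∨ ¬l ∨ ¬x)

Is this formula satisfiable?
Yes

Yes, the formula is satisfiable.

One satisfying assignment is: c=False, q=False, p=False, f=True, x=False, l=False

Verification: With this assignment, all 24 clauses evaluate to true.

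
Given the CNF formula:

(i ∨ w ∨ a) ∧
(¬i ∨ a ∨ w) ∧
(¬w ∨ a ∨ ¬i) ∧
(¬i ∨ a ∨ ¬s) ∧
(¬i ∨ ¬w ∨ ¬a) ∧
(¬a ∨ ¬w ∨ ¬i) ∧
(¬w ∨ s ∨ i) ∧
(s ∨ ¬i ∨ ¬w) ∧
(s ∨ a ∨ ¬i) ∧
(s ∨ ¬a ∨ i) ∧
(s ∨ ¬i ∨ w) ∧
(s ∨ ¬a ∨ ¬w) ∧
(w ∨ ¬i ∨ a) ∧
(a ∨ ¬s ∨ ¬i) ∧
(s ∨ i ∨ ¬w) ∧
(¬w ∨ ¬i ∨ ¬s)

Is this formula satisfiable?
Yes

Yes, the formula is satisfiable.

One satisfying assignment is: w=True, i=False, a=False, s=True

Verification: With this assignment, all 16 clauses evaluate to true.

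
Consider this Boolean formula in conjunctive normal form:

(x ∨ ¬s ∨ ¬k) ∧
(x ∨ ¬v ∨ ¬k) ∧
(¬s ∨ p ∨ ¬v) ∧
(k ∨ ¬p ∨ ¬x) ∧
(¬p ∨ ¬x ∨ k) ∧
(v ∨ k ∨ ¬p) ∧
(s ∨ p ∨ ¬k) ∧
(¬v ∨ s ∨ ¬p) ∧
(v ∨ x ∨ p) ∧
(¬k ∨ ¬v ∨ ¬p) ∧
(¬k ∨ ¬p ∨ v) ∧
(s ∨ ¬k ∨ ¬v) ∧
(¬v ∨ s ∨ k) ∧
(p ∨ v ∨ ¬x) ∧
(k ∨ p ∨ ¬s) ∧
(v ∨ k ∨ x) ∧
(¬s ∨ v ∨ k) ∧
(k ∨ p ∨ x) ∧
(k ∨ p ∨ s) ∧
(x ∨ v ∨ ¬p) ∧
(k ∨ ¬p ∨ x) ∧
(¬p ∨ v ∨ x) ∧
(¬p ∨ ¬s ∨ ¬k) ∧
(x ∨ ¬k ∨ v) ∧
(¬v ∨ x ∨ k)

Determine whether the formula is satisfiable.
No

No, the formula is not satisfiable.

No assignment of truth values to the variables can make all 25 clauses true simultaneously.

The formula is UNSAT (unsatisfiable).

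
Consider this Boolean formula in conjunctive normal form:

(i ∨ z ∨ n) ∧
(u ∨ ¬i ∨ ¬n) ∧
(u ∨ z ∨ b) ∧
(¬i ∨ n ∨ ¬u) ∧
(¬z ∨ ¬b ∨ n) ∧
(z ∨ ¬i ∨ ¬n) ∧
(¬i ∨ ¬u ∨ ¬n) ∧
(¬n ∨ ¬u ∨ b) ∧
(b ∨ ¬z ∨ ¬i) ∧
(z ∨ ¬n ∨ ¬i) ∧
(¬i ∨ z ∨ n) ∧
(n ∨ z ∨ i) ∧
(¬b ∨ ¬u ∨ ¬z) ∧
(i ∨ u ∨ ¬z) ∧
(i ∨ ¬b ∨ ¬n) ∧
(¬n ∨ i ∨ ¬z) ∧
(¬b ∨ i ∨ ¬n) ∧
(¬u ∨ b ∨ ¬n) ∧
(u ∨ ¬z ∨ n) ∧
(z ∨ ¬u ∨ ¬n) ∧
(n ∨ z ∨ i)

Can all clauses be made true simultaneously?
Yes

Yes, the formula is satisfiable.

One satisfying assignment is: z=True, i=False, b=False, n=False, u=True

Verification: With this assignment, all 21 clauses evaluate to true.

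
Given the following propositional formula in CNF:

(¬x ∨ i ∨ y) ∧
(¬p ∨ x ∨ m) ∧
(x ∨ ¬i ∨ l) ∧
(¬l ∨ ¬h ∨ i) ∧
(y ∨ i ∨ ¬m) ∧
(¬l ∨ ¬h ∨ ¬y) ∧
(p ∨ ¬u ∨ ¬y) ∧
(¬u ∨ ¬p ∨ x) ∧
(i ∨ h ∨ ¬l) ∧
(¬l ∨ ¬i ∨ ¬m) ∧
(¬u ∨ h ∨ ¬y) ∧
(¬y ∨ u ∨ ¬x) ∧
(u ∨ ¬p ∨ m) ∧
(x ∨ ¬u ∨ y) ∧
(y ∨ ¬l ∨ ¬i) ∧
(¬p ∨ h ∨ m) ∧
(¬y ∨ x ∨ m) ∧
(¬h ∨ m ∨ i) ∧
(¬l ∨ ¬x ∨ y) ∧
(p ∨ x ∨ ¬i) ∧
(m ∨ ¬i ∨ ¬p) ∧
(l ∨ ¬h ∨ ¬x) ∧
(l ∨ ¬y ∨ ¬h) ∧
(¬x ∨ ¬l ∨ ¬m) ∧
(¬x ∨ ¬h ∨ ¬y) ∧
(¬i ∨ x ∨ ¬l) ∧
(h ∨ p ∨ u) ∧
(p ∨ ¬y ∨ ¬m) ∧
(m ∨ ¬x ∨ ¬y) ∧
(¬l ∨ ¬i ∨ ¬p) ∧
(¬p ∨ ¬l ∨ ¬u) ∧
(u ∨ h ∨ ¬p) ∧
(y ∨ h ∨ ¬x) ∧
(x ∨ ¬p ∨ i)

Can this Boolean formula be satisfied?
No

No, the formula is not satisfiable.

No assignment of truth values to the variables can make all 34 clauses true simultaneously.

The formula is UNSAT (unsatisfiable).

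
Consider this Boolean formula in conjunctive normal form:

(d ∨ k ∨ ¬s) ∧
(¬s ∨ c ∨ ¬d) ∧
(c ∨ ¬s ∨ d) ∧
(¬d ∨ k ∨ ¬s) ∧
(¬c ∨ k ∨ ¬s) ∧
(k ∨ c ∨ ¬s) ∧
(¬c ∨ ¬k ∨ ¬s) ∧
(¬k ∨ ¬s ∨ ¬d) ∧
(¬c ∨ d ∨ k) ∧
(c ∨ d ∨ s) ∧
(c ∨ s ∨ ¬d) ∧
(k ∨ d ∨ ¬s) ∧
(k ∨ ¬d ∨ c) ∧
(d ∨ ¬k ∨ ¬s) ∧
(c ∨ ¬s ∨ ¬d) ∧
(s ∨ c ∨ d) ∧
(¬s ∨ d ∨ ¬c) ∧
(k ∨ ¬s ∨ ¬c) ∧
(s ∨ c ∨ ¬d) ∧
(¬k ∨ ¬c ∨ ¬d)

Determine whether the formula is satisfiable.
Yes

Yes, the formula is satisfiable.

One satisfying assignment is: c=True, s=False, k=False, d=True

Verification: With this assignment, all 20 clauses evaluate to true.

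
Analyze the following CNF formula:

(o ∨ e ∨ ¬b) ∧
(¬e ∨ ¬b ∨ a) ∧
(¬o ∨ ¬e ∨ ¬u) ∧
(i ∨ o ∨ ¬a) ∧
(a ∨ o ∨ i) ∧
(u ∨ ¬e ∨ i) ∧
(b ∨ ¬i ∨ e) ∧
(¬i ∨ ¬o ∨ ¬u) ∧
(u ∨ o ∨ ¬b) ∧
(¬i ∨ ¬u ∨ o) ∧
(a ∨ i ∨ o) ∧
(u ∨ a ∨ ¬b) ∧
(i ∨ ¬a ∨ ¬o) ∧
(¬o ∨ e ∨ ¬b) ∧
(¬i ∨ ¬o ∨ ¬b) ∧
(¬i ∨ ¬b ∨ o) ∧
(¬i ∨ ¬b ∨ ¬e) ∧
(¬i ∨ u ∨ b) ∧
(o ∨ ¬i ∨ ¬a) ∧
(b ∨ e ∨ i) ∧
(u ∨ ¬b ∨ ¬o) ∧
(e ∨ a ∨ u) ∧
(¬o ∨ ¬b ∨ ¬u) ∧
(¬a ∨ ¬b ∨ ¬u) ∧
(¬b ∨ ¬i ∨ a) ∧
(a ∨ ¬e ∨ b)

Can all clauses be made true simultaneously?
No

No, the formula is not satisfiable.

No assignment of truth values to the variables can make all 26 clauses true simultaneously.

The formula is UNSAT (unsatisfiable).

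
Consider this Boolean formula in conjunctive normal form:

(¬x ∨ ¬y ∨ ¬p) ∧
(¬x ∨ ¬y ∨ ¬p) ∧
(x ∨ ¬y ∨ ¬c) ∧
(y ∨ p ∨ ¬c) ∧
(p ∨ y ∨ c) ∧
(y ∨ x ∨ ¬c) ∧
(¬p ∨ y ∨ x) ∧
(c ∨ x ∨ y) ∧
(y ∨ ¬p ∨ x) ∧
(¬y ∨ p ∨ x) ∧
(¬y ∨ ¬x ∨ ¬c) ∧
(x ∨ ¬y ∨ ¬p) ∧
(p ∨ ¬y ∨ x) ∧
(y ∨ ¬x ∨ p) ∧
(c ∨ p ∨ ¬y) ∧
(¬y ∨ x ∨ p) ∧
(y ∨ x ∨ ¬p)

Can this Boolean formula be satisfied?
Yes

Yes, the formula is satisfiable.

One satisfying assignment is: c=False, p=True, x=True, y=False

Verification: With this assignment, all 17 clauses evaluate to true.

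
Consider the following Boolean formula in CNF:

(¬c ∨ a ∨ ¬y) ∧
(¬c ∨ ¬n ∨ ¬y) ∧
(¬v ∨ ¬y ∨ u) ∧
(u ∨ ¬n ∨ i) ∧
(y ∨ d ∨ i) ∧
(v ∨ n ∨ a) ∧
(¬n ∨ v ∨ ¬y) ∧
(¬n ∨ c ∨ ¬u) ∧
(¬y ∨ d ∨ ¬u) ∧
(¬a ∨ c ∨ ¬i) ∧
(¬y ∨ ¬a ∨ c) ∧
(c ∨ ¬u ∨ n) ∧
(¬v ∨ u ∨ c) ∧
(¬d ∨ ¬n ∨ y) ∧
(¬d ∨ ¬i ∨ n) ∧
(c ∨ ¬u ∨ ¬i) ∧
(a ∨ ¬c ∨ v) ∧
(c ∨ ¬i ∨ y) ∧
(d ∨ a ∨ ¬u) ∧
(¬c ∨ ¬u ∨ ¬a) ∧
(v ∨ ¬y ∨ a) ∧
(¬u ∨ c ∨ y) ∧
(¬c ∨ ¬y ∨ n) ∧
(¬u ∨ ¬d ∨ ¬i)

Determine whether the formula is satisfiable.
Yes

Yes, the formula is satisfiable.

One satisfying assignment is: n=False, a=False, i=True, d=False, c=True, v=True, y=False, u=False

Verification: With this assignment, all 24 clauses evaluate to true.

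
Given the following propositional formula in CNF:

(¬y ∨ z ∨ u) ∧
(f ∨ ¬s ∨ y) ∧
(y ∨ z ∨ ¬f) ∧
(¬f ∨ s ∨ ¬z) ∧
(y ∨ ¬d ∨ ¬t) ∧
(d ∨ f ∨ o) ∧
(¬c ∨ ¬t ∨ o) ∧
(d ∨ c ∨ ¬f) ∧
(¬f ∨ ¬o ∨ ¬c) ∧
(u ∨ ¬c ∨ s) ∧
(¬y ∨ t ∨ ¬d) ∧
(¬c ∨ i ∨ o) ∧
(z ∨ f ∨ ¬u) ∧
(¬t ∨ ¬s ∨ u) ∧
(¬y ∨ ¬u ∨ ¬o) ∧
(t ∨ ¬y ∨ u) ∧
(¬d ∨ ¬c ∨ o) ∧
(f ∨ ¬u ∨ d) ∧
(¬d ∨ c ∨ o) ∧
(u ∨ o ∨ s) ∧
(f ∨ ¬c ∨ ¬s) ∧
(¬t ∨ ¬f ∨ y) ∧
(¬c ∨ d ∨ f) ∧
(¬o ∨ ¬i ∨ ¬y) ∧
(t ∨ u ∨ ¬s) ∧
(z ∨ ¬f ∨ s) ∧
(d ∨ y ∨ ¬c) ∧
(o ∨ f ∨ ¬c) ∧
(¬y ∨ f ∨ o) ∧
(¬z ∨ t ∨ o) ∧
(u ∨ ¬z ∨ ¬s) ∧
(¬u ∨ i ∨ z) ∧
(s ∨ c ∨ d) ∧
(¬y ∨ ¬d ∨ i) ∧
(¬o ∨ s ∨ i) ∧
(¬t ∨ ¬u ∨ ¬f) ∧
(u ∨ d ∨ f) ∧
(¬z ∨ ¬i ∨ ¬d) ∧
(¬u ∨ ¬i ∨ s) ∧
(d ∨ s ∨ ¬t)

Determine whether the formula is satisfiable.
Yes

Yes, the formula is satisfiable.

One satisfying assignment is: f=True, o=False, s=True, d=False, z=False, t=False, u=True, y=True, c=True, i=True

Verification: With this assignment, all 40 clauses evaluate to true.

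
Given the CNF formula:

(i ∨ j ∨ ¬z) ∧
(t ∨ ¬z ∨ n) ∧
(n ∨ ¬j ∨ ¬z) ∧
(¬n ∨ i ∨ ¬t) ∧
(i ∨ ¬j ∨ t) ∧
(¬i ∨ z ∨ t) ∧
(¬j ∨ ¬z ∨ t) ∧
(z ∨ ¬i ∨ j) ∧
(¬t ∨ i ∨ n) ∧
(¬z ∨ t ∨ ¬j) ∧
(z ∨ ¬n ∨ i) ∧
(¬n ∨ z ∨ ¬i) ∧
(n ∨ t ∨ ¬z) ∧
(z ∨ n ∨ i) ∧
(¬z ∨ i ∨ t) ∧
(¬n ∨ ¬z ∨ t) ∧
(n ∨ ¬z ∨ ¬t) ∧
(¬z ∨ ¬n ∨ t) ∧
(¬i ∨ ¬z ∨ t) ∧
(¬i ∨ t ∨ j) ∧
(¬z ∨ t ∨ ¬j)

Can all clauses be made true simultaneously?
Yes

Yes, the formula is satisfiable.

One satisfying assignment is: i=True, z=False, n=False, j=True, t=True

Verification: With this assignment, all 21 clauses evaluate to true.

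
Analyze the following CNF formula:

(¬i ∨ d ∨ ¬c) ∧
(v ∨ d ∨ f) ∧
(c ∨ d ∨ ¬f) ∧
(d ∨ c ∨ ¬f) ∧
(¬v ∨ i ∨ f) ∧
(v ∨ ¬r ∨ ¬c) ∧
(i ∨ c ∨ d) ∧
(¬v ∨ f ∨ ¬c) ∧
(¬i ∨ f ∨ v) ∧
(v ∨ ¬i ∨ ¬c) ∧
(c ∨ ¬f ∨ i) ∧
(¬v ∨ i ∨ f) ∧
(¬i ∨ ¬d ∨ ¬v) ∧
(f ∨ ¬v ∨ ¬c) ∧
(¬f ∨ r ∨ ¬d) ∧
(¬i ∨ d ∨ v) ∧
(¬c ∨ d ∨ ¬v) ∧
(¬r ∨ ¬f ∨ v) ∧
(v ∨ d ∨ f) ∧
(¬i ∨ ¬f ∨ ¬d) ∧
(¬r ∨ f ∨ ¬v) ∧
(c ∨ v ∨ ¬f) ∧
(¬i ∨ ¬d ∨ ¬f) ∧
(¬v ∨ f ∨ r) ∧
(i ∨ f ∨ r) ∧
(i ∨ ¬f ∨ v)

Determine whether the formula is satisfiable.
Yes

Yes, the formula is satisfiable.

One satisfying assignment is: f=False, c=False, v=False, r=True, i=False, d=True

Verification: With this assignment, all 26 clauses evaluate to true.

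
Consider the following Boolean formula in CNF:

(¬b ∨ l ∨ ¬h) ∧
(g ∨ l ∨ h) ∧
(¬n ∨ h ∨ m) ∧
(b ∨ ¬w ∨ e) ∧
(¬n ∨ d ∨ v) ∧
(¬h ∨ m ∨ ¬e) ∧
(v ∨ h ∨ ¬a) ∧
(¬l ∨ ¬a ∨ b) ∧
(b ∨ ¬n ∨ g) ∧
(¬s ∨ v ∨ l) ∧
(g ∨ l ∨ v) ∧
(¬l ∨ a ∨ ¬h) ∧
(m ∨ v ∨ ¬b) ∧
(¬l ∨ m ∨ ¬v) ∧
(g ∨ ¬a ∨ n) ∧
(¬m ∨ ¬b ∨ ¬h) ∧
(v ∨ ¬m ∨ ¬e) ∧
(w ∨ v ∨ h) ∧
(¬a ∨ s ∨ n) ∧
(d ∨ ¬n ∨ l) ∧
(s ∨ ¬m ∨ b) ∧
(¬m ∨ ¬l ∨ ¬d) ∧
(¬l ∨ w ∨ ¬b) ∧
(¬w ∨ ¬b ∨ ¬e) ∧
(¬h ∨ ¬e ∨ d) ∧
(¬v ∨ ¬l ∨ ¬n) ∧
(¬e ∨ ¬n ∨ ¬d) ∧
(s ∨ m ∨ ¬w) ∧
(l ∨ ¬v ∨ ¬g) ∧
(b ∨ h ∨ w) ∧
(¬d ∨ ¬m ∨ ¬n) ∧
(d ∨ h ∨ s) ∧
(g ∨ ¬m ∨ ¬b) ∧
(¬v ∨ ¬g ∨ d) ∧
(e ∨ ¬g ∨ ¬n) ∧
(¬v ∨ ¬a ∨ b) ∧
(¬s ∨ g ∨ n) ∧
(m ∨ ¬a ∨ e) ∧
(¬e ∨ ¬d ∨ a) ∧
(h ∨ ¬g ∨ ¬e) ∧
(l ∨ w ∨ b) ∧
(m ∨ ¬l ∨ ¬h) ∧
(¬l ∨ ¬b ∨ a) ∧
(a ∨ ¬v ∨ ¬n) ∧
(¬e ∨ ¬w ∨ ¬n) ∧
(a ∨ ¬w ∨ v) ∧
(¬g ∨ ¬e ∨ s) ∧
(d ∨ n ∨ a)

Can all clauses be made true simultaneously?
No

No, the formula is not satisfiable.

No assignment of truth values to the variables can make all 48 clauses true simultaneously.

The formula is UNSAT (unsatisfiable).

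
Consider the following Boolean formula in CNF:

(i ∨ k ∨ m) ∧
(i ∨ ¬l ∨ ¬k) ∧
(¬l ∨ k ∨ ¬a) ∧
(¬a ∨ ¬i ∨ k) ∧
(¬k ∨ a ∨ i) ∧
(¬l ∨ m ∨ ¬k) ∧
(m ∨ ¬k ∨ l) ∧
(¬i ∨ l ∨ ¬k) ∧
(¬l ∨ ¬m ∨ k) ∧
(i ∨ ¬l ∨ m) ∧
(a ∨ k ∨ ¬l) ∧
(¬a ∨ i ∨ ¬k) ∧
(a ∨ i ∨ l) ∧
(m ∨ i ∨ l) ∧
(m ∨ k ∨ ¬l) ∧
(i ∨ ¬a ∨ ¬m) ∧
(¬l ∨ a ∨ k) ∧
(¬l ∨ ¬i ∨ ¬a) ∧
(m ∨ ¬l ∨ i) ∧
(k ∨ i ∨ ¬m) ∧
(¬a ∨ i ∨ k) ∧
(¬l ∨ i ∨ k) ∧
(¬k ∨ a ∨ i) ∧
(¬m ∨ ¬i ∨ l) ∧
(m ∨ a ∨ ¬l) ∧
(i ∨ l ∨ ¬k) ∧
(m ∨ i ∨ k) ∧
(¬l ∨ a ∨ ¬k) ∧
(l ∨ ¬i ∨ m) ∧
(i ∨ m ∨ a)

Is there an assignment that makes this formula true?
No

No, the formula is not satisfiable.

No assignment of truth values to the variables can make all 30 clauses true simultaneously.

The formula is UNSAT (unsatisfiable).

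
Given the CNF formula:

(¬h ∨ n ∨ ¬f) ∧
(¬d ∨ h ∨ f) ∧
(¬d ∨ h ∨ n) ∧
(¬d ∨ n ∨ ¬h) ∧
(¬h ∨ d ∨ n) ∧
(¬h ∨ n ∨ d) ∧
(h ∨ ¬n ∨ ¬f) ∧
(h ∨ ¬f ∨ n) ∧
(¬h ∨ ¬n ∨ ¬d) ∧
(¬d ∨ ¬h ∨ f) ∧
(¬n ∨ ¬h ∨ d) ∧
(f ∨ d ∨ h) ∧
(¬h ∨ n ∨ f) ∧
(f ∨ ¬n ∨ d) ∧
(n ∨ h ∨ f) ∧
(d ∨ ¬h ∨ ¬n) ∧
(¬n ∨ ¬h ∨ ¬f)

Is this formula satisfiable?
No

No, the formula is not satisfiable.

No assignment of truth values to the variables can make all 17 clauses true simultaneously.

The formula is UNSAT (unsatisfiable).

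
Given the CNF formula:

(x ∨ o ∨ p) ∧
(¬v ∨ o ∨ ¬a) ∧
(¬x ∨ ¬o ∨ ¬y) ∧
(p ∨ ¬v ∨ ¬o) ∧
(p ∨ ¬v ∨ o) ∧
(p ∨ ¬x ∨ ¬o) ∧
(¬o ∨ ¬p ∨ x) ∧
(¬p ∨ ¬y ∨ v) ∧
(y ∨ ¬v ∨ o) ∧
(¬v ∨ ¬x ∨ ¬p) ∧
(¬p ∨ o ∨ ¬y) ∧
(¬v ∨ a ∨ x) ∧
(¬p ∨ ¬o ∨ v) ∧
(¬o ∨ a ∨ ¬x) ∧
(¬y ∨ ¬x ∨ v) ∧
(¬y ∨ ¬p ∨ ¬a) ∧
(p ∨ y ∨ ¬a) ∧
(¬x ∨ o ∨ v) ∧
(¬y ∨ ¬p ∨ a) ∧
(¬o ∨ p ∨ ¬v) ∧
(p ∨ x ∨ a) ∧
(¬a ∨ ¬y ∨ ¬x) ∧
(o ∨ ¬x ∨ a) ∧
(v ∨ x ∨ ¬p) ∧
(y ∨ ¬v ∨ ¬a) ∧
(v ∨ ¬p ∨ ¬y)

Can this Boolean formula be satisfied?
Yes

Yes, the formula is satisfiable.

One satisfying assignment is: v=False, p=False, a=True, o=True, x=False, y=True

Verification: With this assignment, all 26 clauses evaluate to true.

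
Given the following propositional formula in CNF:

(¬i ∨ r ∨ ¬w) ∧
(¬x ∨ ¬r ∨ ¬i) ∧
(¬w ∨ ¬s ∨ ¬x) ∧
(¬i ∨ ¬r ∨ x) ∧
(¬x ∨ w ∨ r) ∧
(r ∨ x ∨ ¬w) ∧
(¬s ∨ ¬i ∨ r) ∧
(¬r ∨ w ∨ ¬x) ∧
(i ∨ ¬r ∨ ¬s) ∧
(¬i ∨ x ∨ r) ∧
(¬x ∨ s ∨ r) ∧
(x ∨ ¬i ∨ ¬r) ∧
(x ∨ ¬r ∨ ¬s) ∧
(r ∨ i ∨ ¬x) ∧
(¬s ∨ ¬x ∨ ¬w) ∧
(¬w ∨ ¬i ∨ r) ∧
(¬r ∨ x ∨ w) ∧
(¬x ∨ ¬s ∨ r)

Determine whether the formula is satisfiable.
Yes

Yes, the formula is satisfiable.

One satisfying assignment is: r=False, w=False, s=False, x=False, i=False

Verification: With this assignment, all 18 clauses evaluate to true.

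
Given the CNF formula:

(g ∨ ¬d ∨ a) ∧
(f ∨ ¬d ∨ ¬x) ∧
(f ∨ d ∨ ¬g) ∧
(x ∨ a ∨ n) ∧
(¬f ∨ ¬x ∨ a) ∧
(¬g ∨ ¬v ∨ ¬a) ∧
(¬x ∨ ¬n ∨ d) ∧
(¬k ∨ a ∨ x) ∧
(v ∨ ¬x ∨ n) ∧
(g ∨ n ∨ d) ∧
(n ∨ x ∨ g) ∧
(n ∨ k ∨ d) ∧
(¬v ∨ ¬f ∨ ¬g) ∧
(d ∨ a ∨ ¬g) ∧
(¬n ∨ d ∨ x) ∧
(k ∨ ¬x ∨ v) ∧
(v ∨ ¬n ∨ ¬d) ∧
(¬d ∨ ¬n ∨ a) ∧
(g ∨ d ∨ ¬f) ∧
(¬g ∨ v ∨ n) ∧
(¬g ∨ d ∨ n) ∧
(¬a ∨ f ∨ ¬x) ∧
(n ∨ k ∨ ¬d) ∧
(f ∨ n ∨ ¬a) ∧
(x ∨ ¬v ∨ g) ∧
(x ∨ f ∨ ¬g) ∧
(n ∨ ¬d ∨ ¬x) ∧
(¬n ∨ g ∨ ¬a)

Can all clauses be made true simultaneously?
No

No, the formula is not satisfiable.

No assignment of truth values to the variables can make all 28 clauses true simultaneously.

The formula is UNSAT (unsatisfiable).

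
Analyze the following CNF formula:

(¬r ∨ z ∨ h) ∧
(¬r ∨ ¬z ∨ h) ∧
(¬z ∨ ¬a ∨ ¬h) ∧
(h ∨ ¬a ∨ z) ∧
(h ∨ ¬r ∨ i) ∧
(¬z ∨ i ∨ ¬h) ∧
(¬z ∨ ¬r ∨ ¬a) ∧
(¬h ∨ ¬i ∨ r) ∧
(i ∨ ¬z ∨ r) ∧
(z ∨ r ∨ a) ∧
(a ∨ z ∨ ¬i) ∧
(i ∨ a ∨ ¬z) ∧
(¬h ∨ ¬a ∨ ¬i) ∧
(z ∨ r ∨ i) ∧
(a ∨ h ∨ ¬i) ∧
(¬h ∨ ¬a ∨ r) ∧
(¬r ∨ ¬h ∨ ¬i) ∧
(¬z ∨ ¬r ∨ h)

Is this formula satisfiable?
Yes

Yes, the formula is satisfiable.

One satisfying assignment is: i=True, z=True, h=False, a=True, r=False

Verification: With this assignment, all 18 clauses evaluate to true.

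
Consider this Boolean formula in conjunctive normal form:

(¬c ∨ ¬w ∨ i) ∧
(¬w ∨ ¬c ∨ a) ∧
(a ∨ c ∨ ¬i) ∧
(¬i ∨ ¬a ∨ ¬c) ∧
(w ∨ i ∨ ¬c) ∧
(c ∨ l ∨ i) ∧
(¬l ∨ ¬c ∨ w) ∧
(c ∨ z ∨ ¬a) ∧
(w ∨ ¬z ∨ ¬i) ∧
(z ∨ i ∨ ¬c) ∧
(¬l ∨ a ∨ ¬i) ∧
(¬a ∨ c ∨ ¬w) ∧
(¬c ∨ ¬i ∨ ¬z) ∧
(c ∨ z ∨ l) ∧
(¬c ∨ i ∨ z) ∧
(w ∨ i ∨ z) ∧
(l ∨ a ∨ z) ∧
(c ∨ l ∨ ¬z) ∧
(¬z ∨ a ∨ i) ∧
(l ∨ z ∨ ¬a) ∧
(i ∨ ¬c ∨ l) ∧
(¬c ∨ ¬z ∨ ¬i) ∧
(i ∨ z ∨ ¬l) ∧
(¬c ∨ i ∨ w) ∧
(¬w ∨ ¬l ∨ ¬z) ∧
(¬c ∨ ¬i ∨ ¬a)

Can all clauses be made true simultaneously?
Yes

Yes, the formula is satisfiable.

One satisfying assignment is: i=False, z=True, w=False, c=False, a=True, l=True

Verification: With this assignment, all 26 clauses evaluate to true.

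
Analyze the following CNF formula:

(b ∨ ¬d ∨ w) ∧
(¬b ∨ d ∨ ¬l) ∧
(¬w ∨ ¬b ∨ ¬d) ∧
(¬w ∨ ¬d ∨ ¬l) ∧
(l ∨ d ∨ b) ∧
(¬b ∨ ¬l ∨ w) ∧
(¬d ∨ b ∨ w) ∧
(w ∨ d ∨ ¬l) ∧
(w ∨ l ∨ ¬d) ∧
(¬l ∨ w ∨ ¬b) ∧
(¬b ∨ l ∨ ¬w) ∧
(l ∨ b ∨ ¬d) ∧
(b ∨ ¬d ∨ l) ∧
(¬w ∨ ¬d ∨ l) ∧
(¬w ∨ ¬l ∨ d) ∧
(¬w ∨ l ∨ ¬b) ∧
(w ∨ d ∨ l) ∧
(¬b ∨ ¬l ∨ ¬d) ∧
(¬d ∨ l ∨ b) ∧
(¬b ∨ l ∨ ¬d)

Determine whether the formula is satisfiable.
No

No, the formula is not satisfiable.

No assignment of truth values to the variables can make all 20 clauses true simultaneously.

The formula is UNSAT (unsatisfiable).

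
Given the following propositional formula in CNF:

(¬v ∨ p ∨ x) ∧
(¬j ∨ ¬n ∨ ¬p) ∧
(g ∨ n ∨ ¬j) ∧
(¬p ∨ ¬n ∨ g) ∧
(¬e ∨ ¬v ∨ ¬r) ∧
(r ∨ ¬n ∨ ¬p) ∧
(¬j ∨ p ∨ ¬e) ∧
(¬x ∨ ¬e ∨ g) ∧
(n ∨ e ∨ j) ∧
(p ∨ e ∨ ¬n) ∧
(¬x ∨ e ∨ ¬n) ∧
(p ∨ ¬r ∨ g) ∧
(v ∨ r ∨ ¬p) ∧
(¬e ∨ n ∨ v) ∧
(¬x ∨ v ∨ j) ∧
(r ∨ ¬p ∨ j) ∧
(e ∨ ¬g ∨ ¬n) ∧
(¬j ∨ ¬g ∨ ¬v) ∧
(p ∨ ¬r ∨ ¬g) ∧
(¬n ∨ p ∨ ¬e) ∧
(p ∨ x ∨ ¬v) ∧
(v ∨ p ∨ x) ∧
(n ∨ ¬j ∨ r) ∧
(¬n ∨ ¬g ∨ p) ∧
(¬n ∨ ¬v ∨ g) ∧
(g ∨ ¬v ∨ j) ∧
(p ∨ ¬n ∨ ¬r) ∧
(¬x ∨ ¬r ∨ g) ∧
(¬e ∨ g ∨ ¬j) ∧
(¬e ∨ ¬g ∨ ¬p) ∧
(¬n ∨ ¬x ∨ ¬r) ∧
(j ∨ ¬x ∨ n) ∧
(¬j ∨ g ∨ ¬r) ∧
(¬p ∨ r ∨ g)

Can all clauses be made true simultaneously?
Yes

Yes, the formula is satisfiable.

One satisfying assignment is: p=True, e=False, x=True, g=True, r=True, n=False, v=False, j=True

Verification: With this assignment, all 34 clauses evaluate to true.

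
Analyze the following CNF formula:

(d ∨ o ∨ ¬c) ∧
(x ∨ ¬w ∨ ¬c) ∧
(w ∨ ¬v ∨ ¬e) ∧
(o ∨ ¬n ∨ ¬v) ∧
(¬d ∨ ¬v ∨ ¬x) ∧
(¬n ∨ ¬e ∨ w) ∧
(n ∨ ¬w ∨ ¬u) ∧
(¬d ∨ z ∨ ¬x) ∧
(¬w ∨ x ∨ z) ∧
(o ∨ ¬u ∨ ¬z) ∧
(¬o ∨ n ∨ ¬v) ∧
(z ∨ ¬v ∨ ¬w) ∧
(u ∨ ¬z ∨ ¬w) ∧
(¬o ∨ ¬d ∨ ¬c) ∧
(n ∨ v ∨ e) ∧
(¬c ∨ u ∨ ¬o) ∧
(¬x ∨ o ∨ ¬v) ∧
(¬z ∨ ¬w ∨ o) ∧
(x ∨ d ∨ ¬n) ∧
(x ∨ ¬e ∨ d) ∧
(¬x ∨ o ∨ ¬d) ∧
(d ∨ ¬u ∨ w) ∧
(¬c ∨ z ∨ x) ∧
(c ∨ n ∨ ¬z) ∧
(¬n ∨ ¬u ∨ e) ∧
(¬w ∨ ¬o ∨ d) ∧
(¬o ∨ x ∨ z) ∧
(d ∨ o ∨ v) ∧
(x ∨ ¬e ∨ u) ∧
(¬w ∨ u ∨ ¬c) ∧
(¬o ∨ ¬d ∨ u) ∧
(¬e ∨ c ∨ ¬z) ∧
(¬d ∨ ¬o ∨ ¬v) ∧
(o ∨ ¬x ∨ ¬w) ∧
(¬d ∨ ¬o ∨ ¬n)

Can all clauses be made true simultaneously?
Yes

Yes, the formula is satisfiable.

One satisfying assignment is: u=False, c=False, v=True, o=False, x=False, z=False, n=False, e=False, w=False, d=False

Verification: With this assignment, all 35 clauses evaluate to true.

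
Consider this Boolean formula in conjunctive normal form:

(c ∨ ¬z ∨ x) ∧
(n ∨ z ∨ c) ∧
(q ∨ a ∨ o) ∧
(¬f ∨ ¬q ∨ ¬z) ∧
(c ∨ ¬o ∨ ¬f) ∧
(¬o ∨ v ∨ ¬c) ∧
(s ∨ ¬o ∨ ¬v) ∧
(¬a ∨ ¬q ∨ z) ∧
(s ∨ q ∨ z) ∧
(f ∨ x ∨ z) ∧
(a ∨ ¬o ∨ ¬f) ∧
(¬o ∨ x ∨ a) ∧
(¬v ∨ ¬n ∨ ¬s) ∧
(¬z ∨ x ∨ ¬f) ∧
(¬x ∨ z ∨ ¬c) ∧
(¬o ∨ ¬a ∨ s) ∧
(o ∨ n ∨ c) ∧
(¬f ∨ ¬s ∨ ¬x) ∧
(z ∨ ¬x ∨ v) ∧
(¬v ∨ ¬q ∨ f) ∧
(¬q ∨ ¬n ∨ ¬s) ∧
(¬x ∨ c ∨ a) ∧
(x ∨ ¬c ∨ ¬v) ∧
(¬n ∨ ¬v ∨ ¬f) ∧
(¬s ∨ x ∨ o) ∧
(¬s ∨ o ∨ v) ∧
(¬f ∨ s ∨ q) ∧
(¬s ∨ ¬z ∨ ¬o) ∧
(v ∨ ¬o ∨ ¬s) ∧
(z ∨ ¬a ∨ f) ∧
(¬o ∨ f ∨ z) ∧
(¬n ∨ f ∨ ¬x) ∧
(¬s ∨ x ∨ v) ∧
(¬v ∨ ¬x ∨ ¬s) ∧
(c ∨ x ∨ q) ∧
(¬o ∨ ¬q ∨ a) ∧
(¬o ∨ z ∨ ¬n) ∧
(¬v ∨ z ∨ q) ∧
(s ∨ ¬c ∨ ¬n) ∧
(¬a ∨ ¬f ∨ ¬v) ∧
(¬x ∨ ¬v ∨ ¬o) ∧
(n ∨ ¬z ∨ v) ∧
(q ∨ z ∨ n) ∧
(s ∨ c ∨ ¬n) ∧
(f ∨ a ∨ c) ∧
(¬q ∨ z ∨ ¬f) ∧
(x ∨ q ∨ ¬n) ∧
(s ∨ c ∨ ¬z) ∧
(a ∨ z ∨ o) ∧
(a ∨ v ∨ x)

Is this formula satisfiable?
Yes

Yes, the formula is satisfiable.

One satisfying assignment is: q=False, s=False, x=True, n=False, c=True, v=True, o=False, a=True, z=True, f=False

Verification: With this assignment, all 50 clauses evaluate to true.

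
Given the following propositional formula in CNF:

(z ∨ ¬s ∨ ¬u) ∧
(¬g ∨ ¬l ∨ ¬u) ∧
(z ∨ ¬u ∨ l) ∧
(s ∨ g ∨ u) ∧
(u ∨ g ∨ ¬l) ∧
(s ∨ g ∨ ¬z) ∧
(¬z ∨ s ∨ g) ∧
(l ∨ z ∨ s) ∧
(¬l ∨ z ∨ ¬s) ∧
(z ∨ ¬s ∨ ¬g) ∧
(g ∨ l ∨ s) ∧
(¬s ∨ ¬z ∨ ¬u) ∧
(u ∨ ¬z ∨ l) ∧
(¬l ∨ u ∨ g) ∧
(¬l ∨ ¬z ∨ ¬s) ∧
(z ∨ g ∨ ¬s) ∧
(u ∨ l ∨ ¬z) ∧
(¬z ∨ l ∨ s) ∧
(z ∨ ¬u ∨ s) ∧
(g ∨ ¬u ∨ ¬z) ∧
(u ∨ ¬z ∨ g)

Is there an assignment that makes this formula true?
Yes

Yes, the formula is satisfiable.

One satisfying assignment is: z=False, u=False, s=False, l=True, g=True

Verification: With this assignment, all 21 clauses evaluate to true.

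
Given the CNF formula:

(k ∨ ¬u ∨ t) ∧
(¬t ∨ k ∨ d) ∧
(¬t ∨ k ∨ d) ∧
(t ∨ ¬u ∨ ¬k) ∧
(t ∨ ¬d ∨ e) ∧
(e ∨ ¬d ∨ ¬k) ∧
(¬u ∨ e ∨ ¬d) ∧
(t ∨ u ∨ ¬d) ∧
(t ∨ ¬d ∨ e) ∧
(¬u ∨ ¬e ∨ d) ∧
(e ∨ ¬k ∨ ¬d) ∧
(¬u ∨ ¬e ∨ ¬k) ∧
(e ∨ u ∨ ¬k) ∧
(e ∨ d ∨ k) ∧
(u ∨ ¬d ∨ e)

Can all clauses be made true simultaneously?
Yes

Yes, the formula is satisfiable.

One satisfying assignment is: t=False, e=True, d=False, k=False, u=False

Verification: With this assignment, all 15 clauses evaluate to true.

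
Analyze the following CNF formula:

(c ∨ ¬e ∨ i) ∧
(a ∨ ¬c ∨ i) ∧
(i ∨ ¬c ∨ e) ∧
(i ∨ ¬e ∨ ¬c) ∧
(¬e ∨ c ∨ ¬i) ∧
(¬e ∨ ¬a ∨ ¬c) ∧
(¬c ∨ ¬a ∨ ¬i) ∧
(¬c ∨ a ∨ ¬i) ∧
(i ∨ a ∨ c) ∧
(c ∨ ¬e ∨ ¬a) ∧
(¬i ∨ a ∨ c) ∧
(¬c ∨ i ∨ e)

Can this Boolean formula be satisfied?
Yes

Yes, the formula is satisfiable.

One satisfying assignment is: i=True, c=False, e=False, a=True

Verification: With this assignment, all 12 clauses evaluate to true.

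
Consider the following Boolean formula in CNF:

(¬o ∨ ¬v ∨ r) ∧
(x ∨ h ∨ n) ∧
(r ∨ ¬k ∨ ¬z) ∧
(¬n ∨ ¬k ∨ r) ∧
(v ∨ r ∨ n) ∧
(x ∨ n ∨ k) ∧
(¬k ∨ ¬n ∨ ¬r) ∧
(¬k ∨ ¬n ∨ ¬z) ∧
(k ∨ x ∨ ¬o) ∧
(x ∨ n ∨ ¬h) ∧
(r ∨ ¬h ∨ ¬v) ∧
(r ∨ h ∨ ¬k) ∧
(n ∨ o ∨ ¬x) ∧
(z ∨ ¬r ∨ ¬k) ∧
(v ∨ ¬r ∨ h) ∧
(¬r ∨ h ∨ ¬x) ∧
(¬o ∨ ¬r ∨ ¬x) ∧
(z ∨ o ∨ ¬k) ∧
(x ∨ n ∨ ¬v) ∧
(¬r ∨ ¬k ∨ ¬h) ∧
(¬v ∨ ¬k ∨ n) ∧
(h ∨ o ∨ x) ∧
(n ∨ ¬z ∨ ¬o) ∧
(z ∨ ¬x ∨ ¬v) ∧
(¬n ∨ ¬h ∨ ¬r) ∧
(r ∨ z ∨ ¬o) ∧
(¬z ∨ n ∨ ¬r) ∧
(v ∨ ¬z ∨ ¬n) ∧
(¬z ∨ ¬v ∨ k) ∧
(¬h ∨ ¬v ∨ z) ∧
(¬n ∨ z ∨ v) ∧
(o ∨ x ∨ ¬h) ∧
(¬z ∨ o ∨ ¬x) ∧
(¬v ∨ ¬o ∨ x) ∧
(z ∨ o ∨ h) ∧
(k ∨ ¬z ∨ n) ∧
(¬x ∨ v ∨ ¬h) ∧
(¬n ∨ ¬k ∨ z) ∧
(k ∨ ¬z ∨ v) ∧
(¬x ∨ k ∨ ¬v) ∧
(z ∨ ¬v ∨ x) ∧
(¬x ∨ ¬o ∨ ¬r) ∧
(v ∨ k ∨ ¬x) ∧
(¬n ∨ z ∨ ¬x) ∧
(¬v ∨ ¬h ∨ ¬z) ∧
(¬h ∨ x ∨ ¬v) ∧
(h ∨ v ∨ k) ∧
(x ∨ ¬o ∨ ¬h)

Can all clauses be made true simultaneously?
No

No, the formula is not satisfiable.

No assignment of truth values to the variables can make all 48 clauses true simultaneously.

The formula is UNSAT (unsatisfiable).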